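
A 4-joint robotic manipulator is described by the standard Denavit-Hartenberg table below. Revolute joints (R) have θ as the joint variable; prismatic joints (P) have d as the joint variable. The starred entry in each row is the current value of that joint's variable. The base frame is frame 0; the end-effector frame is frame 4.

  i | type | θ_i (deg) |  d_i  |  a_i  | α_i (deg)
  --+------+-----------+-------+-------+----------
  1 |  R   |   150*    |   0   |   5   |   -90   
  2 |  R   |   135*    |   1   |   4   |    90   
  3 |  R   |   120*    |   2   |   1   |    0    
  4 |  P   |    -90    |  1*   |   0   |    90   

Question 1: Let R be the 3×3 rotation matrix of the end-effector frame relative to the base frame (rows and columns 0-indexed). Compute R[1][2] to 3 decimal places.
0.573

End-effector z-axis (col 2 of R) = (0.7392,0.5732,-0.3536)
R[1][2] = 0.5732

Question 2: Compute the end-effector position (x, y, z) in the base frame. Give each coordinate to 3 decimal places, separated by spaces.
-4.957 0.707 -4.596

after link 1: o_1 = (-4.3301, 2.5000, 0.0000)
after link 2: o_2 = (-2.3806, 0.2198, -2.8284)
after link 3: o_3 = (-4.3446, 0.3536, -3.8891)
after link 4: o_4 = (-4.9570, 0.7072, -4.5962)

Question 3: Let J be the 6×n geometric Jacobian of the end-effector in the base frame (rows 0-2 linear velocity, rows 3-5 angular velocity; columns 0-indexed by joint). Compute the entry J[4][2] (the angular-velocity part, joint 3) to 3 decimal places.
axis z_2 = (-0.6124,0.3536,-0.7071); lever o_n−o_2 = (-2.5763,0.4874,-1.7678)
cross product → J_v[:, 2] = (-0.2803,0.7392,0.6124)
J_ω[:, 2] = z_2
entry J[4][2] = 0.3536

0.354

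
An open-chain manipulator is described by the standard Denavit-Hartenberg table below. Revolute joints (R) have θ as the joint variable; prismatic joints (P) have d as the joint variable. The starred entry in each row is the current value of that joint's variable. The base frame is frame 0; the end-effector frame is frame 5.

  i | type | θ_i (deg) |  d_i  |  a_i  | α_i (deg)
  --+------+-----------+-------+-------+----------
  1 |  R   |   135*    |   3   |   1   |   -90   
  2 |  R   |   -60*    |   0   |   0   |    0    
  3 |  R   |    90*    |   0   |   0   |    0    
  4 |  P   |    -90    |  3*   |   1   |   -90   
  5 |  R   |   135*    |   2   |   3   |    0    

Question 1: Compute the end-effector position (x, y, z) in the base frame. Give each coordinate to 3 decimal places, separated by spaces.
after link 1: o_1 = (-0.7071, 0.7071, 3.0000)
after link 2: o_2 = (-0.7071, 0.7071, 3.0000)
after link 3: o_3 = (-0.7071, 0.7071, 3.0000)
after link 4: o_4 = (-3.1820, -1.0607, 3.8660)
after link 5: o_5 = (-2.1567, 0.9141, 1.0289)

-2.157 0.914 1.029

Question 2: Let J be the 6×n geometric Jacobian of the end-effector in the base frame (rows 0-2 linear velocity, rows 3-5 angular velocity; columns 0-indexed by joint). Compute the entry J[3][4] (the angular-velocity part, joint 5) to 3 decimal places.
axis z_4 = (-0.6124,0.6124,-0.5000); lever o_n−o_4 = (1.0253,1.9747,-2.8371)
cross product → J_v[:, 4] = (-0.7500,-2.2500,-1.8371)
J_ω[:, 4] = z_4
entry J[3][4] = -0.6124

-0.612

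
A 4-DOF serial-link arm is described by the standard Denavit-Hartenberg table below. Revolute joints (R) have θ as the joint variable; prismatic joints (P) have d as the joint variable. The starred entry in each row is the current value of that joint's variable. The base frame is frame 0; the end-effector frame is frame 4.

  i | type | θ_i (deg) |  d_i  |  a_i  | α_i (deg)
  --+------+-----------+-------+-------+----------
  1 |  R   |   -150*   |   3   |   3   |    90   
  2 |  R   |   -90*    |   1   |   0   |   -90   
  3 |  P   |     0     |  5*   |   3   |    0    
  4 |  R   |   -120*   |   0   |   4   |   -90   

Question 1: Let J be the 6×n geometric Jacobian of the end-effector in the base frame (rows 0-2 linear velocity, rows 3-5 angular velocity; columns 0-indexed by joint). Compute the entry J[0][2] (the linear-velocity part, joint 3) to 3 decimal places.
prismatic axis z_2 = (-0.8660,-0.5000,0.0000)
J_v[:, 2] = z_2; J_ω[:, 2] = (0,0,0)
entry J[0][2] = -0.8660

-0.866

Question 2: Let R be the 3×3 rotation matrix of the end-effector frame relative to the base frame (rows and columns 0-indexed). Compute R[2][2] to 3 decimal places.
-0.866

End-effector z-axis (col 2 of R) = (-0.2500,0.4330,-0.8660)
R[2][2] = -0.8660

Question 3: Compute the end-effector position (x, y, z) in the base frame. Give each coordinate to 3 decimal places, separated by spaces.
-9.160 -0.134 2.000

after link 1: o_1 = (-2.5981, -1.5000, 3.0000)
after link 2: o_2 = (-3.0981, -0.6340, 3.0000)
after link 3: o_3 = (-7.4282, -3.1340, 0.0000)
after link 4: o_4 = (-9.1603, -0.1340, 2.0000)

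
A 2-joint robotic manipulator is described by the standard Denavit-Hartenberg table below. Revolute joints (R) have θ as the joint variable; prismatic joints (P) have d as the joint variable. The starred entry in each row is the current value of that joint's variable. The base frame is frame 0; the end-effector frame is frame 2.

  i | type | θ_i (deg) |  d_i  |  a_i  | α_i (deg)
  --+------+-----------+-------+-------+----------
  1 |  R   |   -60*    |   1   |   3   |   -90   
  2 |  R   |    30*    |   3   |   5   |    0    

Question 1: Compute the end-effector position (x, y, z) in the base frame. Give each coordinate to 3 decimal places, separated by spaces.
after link 1: o_1 = (1.5000, -2.5981, 1.0000)
after link 2: o_2 = (6.2631, -4.8481, -1.5000)

6.263 -4.848 -1.500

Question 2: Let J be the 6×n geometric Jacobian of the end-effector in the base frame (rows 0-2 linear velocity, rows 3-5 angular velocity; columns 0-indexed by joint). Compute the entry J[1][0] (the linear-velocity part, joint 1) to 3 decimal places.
axis z_0 = ẑ; lever o_n−o_0 = (6.2631,-4.8481,-1.5000)
cross product → J_v[:, 0] = (4.8481,6.2631,-0.0000)
J_ω[:, 0] = z_0
entry J[1][0] = 6.2631

6.263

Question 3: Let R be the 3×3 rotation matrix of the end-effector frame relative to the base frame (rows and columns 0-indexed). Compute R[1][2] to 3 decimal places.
End-effector z-axis (col 2 of R) = (0.8660,0.5000,0.0000)
R[1][2] = 0.5000

0.500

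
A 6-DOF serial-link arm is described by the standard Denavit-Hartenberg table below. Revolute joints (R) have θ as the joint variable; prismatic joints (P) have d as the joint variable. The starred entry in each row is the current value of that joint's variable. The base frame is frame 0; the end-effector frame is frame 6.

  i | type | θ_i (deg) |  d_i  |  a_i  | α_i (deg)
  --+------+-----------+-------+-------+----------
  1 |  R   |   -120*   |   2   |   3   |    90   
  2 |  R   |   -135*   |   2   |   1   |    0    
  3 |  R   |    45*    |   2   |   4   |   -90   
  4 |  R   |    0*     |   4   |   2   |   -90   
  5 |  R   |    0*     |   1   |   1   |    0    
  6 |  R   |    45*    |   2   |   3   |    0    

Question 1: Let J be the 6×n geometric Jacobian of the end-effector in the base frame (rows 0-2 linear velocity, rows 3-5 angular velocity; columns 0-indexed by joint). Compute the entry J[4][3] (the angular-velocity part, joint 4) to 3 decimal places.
axis z_3 = (-0.5000,-0.8660,0.0000); lever o_n−o_3 = (1.6587,-3.1270,-5.1213)
cross product → J_v[:, 3] = (4.4352,-2.5607,3.0000)
J_ω[:, 3] = z_3
entry J[4][3] = -0.8660

-0.866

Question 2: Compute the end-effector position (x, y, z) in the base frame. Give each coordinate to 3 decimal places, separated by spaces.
after link 1: o_1 = (-1.5000, -2.5981, 2.0000)
after link 2: o_2 = (-2.8785, -0.9857, 1.2929)
after link 3: o_3 = (-4.6105, 0.0143, -2.7071)
after link 4: o_4 = (-6.6105, -3.4498, -4.7071)
after link 5: o_5 = (-5.7445, -3.9498, -5.7071)
after link 6: o_6 = (-2.9518, -3.1127, -7.8284)

-2.952 -3.113 -7.828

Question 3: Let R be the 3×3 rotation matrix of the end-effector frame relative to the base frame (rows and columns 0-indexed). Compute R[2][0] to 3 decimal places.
End-effector x-axis (col 0 of R) = (0.3536,0.6124,-0.7071)
R[2][0] = -0.7071

-0.707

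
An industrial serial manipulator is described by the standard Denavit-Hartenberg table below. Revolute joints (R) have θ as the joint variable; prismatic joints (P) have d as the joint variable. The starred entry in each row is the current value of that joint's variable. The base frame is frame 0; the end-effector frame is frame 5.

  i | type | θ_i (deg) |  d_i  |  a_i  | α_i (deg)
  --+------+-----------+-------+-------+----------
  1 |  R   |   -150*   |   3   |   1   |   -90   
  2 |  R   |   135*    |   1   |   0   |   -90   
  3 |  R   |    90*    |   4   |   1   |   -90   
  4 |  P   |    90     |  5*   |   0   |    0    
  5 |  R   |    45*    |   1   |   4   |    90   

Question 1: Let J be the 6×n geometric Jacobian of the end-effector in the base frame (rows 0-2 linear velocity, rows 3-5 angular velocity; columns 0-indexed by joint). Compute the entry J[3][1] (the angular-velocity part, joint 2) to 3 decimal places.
axis z_1 = (0.5000,-0.8660,0.0000); lever o_n−o_1 = (-1.5426,-4.1566,5.0711)
cross product → J_v[:, 1] = (-4.3917,-2.5355,-3.4142)
J_ω[:, 1] = z_1
entry J[3][1] = 0.5000

0.500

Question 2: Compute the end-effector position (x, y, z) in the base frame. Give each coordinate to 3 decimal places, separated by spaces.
-2.409 -4.657 8.071

after link 1: o_1 = (-0.8660, -0.5000, 3.0000)
after link 2: o_2 = (-0.3660, -1.3660, 3.0000)
after link 3: o_3 = (1.5835, 0.9142, 5.8284)
after link 4: o_4 = (-1.4784, -0.8536, 9.3640)
after link 5: o_5 = (-2.4086, -4.6566, 8.0711)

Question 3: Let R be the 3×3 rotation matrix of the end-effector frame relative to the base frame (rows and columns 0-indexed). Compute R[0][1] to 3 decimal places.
End-effector y-axis (col 1 of R) = (-0.6124,-0.3536,0.7071)
R[0][1] = -0.6124

-0.612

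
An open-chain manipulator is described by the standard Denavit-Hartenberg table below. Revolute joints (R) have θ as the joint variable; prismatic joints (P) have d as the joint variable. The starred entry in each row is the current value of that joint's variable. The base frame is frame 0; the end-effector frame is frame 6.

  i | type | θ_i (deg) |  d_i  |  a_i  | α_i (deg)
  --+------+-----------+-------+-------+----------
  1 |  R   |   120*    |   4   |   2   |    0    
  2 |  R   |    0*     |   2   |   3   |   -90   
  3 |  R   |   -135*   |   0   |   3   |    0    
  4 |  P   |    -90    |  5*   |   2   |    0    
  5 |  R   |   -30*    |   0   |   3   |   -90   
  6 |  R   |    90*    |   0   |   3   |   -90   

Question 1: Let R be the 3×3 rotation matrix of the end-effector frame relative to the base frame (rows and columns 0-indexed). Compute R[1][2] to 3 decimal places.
0.224

End-effector z-axis (col 2 of R) = (-0.1294,0.2241,0.9659)
R[1][2] = 0.2241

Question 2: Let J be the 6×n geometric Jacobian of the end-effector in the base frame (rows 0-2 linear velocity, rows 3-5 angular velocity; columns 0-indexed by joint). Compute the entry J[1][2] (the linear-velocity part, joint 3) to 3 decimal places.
axis z_2 = (-0.8660,-0.5000,0.0000); lever o_n−o_2 = (0.4239,-4.7343,-2.1907)
cross product → J_v[:, 2] = (1.0953,-1.8972,4.3120)
J_ω[:, 2] = z_2
entry J[1][2] = -1.8972

-1.897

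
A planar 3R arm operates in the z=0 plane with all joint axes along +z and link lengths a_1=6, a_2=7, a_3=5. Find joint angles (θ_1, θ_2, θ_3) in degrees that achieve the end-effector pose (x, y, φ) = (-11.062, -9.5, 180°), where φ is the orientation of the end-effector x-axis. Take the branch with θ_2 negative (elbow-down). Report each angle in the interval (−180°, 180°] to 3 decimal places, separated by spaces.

-89.998 -60.002 -30.000

wrist centre = target − a_3·(cos φ, sin φ) = (-6.0620, -9.5000)
cos θ_2 = (126.9978−6²−7²)/(2·6·7) = 0.5000; θ_2 = -60.0017° (elbow-down)
β = atan2(-9.5000,-6.0620) = -122.5422°; ψ = atan2(-6.0623,9.4998) = -32.5439°
θ_1 = β − ψ = -89.9983°
θ_3 = φ − θ_1 − θ_2 = -30.0000° (wrapped to (-180°,180°])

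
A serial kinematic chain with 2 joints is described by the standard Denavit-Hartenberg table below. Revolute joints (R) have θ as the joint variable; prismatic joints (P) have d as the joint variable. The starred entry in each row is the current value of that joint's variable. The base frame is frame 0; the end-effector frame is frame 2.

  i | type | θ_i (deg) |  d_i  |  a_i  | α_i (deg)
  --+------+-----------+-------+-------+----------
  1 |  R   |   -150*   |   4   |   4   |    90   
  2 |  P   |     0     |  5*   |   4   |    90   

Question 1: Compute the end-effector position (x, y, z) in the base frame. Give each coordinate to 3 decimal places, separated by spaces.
-9.428 0.330 4.000

after link 1: o_1 = (-3.4641, -2.0000, 4.0000)
after link 2: o_2 = (-9.4282, 0.3301, 4.0000)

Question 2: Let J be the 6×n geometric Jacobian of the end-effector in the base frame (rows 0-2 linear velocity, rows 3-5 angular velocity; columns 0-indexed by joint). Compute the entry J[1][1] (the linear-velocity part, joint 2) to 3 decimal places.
0.866

prismatic axis z_1 = (-0.5000,0.8660,0.0000)
J_v[:, 1] = z_1; J_ω[:, 1] = (0,0,0)
entry J[1][1] = 0.8660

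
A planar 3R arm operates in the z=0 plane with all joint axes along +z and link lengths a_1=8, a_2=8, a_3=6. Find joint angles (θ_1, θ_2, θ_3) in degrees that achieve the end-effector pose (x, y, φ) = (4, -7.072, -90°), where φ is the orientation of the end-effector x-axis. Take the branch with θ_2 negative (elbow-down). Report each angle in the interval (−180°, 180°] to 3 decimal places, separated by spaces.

wrist centre = target − a_3·(cos φ, sin φ) = (4.0000, -1.0720)
cos θ_2 = (17.1492−8²−8²)/(2·8·8) = -0.8660; θ_2 = -149.9996° (elbow-down)
β = atan2(-1.0720,4.0000) = -15.0027°; ψ = atan2(-4.0000,1.0718) = -74.9998°
θ_1 = β − ψ = 59.9971°
θ_3 = φ − θ_1 − θ_2 = 0.0025° (wrapped to (-180°,180°])

59.997 -150.000 0.003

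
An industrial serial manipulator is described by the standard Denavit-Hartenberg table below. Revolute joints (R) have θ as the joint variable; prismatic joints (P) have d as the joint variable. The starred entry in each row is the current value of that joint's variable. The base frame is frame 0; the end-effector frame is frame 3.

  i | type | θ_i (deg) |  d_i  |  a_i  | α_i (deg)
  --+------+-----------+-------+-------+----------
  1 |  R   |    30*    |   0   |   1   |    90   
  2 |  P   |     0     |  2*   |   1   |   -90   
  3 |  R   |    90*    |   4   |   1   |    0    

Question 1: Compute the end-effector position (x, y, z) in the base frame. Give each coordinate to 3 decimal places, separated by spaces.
2.232 0.134 4.000

after link 1: o_1 = (0.8660, 0.5000, 0.0000)
after link 2: o_2 = (2.7321, -0.7321, 0.0000)
after link 3: o_3 = (2.2321, 0.1340, 4.0000)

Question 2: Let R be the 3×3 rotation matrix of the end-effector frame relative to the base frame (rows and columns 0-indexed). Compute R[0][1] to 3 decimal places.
End-effector y-axis (col 1 of R) = (-0.8660,-0.5000,0.0000)
R[0][1] = -0.8660

-0.866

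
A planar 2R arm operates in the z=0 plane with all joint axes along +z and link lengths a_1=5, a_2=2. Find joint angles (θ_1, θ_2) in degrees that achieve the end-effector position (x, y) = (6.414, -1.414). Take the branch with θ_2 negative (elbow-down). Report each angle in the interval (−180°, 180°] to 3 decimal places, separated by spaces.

cos θ_2 = (43.1388−5²−2²)/(2·5·2) = 0.7069; θ_2 = -45.0135° (elbow-down)
β = atan2(-1.4140,6.4140) = -12.4323°; ψ = atan2(-1.4145,6.4139) = -12.4372°
θ_1 = β − ψ = 0.0049°

0.005 -45.014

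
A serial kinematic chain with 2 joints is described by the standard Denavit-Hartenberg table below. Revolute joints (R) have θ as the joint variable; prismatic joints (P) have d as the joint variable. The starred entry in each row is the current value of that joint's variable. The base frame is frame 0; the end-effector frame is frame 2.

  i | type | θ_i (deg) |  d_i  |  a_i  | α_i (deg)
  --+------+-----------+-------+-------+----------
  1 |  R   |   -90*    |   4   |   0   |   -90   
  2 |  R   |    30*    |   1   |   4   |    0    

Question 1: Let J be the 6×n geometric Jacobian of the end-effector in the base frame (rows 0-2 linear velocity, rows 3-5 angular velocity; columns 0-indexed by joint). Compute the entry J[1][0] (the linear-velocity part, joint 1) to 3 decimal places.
1.000

axis z_0 = ẑ; lever o_n−o_0 = (1.0000,-3.4641,2.0000)
cross product → J_v[:, 0] = (3.4641,1.0000,-0.0000)
J_ω[:, 0] = z_0
entry J[1][0] = 1.0000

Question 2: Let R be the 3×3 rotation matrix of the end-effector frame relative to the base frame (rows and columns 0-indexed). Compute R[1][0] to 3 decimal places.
-0.866

End-effector x-axis (col 0 of R) = (0.0000,-0.8660,-0.5000)
R[1][0] = -0.8660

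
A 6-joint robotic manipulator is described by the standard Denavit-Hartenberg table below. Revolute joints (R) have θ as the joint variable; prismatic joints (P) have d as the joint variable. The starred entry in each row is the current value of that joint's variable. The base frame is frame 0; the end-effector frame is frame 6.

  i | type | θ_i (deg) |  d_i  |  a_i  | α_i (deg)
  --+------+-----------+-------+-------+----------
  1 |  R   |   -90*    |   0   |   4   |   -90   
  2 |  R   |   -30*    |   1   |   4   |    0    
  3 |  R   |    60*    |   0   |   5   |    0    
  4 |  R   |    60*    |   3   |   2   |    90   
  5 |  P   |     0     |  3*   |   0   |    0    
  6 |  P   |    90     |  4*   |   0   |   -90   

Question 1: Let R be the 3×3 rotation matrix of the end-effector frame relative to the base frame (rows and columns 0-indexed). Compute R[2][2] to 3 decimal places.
1.000

End-effector z-axis (col 2 of R) = (-0.0000,0.0000,1.0000)
R[2][2] = 1.0000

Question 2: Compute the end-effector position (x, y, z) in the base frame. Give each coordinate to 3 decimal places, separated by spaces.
after link 1: o_1 = (0.0000, -4.0000, 0.0000)
after link 2: o_2 = (1.0000, -7.4641, 2.0000)
after link 3: o_3 = (1.0000, -11.7942, -0.5000)
after link 4: o_4 = (4.0000, -11.7942, -2.5000)
after link 5: o_5 = (4.0000, -14.7942, -2.5000)
after link 6: o_6 = (4.0000, -18.7942, -2.5000)

4.000 -18.794 -2.500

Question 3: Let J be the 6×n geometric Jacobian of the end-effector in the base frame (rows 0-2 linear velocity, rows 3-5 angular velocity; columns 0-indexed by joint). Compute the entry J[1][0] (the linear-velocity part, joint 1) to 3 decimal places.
axis z_0 = ẑ; lever o_n−o_0 = (4.0000,-18.7942,-2.5000)
cross product → J_v[:, 0] = (18.7942,4.0000,-0.0000)
J_ω[:, 0] = z_0
entry J[1][0] = 4.0000

4.000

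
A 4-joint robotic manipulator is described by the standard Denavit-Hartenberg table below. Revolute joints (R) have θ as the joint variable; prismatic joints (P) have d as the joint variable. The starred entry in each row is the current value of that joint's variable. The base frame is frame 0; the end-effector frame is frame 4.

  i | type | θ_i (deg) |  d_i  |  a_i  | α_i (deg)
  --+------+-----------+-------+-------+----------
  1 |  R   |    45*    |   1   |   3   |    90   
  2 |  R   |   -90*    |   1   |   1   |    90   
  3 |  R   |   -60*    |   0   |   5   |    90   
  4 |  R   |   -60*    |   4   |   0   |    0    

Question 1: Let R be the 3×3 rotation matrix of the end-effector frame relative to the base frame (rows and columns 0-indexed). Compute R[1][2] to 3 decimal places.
End-effector z-axis (col 2 of R) = (-0.3536,0.3536,0.8660)
R[1][2] = 0.3536

0.354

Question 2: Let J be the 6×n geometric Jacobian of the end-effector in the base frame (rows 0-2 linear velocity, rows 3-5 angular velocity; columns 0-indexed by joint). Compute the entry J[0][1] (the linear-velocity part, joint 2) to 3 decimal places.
axis z_1 = (0.7071,-0.7071,0.0000); lever o_n−o_1 = (-3.7690,3.7690,-0.0359)
cross product → J_v[:, 1] = (0.0254,0.0254,-0.0000)
J_ω[:, 1] = z_1
entry J[0][1] = 0.0254

0.025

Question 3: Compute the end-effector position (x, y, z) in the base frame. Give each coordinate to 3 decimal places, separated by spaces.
after link 1: o_1 = (2.1213, 2.1213, 1.0000)
after link 2: o_2 = (2.8284, 1.4142, 0.0000)
after link 3: o_3 = (-0.2334, 4.4761, -2.5000)
after link 4: o_4 = (-1.6476, 5.8903, 0.9641)

-1.648 5.890 0.964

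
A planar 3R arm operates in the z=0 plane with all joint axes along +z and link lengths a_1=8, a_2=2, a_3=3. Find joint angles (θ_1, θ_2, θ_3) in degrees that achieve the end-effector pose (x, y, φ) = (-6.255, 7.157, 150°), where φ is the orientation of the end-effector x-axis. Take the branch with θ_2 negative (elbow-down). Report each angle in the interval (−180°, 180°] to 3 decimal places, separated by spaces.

wrist centre = target − a_3·(cos φ, sin φ) = (-3.6569, 5.6570)
cos θ_2 = (45.3747−8²−2²)/(2·8·2) = -0.7070; θ_2 = -134.9945° (elbow-down)
β = atan2(5.6570,-3.6569) = 122.8803°; ψ = atan2(-1.4143,6.5859) = -12.1204°
θ_1 = β − ψ = 135.0007°
θ_3 = φ − θ_1 − θ_2 = 149.9938° (wrapped to (-180°,180°])

135.001 -134.995 149.994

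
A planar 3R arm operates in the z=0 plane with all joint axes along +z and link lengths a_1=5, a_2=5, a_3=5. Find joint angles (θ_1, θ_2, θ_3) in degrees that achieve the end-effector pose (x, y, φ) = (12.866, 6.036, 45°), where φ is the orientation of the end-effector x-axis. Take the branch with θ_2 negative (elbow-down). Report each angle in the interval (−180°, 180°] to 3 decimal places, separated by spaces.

29.992 -29.980 44.988

wrist centre = target − a_3·(cos φ, sin φ) = (9.3305, 2.5005)
cos θ_2 = (93.3099−5²−5²)/(2·5·5) = 0.8662; θ_2 = -29.9802° (elbow-down)
β = atan2(2.5005,9.3305) = 15.0021°; ψ = atan2(-2.4985,9.3310) = -14.9901°
θ_1 = β − ψ = 29.9922°
θ_3 = φ − θ_1 − θ_2 = 44.9879° (wrapped to (-180°,180°])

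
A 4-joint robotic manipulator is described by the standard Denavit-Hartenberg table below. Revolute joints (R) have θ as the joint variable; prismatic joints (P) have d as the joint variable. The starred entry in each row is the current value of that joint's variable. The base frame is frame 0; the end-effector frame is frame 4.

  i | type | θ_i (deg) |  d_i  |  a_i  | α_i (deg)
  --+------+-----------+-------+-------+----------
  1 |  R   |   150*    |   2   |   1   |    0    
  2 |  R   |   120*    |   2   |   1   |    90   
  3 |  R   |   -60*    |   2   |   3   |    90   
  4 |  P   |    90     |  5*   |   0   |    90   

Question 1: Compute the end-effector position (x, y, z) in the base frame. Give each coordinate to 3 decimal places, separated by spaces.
-2.866 2.330 -1.098

after link 1: o_1 = (-0.8660, 0.5000, 2.0000)
after link 2: o_2 = (-0.8660, -0.5000, 4.0000)
after link 3: o_3 = (-2.8660, -2.0000, 1.4019)
after link 4: o_4 = (-2.8660, 2.3301, -1.0981)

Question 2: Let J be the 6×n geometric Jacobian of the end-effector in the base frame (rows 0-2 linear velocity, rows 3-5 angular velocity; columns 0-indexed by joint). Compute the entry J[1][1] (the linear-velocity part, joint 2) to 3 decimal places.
axis z_1 = (0.0000,0.0000,1.0000); lever o_n−o_1 = (-2.0000,1.8301,-3.0981)
cross product → J_v[:, 1] = (-1.8301,-2.0000,0.0000)
J_ω[:, 1] = z_1
entry J[1][1] = -2.0000

-2.000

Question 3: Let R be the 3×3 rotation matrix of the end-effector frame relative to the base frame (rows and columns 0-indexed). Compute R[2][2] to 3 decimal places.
End-effector z-axis (col 2 of R) = (-0.0000,-0.5000,-0.8660)
R[2][2] = -0.8660

-0.866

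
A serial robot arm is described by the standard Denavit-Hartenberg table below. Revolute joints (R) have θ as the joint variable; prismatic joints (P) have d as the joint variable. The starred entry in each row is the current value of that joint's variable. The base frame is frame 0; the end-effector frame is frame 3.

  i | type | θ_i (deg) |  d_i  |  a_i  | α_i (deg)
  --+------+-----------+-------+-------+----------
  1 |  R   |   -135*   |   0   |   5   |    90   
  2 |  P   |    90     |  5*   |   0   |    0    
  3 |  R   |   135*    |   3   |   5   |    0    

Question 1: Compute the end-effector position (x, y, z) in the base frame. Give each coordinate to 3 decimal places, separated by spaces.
-6.692 4.621 -3.536

after link 1: o_1 = (-3.5355, -3.5355, 0.0000)
after link 2: o_2 = (-7.0711, -0.0000, 0.0000)
after link 3: o_3 = (-6.6924, 4.6213, -3.5355)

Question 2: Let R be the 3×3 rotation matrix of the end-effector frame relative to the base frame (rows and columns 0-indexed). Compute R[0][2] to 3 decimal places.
End-effector z-axis (col 2 of R) = (-0.7071,0.7071,0.0000)
R[0][2] = -0.7071

-0.707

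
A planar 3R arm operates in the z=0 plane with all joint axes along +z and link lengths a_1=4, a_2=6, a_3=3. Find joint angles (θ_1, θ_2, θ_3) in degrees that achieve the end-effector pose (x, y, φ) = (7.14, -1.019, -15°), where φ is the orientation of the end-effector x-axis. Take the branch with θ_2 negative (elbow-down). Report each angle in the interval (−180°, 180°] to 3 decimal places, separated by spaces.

wrist centre = target − a_3·(cos φ, sin φ) = (4.2422, -0.2425)
cos θ_2 = (18.0553−4²−6²)/(2·4·6) = -0.7072; θ_2 = -135.0061° (elbow-down)
β = atan2(-0.2425,4.2422) = -3.2722°; ψ = atan2(-4.2422,-0.2431) = -93.2796°
θ_1 = β − ψ = 90.0074°
θ_3 = φ − θ_1 − θ_2 = 29.9987° (wrapped to (-180°,180°])

90.007 -135.006 29.999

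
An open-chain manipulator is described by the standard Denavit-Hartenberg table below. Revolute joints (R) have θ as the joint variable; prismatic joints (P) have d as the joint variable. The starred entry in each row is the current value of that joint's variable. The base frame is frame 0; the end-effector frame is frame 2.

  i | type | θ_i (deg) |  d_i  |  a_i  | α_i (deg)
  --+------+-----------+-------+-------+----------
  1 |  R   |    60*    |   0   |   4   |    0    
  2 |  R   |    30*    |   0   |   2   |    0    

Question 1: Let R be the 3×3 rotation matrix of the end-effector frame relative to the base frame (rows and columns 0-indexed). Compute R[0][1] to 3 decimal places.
End-effector y-axis (col 1 of R) = (-1.0000,0.0000,0.0000)
R[0][1] = -1.0000

-1.000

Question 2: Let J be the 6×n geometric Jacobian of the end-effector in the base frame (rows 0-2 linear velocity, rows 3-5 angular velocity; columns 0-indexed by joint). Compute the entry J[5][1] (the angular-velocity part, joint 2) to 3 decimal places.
1.000

axis z_1 = (0.0000,0.0000,1.0000); lever o_n−o_1 = (0.0000,2.0000,0.0000)
cross product → J_v[:, 1] = (-2.0000,0.0000,0.0000)
J_ω[:, 1] = z_1
entry J[5][1] = 1.0000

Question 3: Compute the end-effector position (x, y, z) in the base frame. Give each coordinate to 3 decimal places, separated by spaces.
after link 1: o_1 = (2.0000, 3.4641, 0.0000)
after link 2: o_2 = (2.0000, 5.4641, 0.0000)

2.000 5.464 0.000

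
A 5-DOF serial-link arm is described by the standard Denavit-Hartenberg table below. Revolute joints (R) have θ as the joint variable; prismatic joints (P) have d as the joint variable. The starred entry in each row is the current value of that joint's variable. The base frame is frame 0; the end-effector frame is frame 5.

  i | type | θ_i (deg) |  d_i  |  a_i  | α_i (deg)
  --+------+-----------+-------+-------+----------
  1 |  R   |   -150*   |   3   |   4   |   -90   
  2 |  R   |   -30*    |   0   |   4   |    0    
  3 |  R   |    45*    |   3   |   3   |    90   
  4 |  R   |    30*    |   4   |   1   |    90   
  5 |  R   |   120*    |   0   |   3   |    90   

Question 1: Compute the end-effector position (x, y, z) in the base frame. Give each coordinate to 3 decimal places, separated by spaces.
after link 1: o_1 = (-3.4641, -2.0000, 3.0000)
after link 2: o_2 = (-6.4641, -3.7321, 5.0000)
after link 3: o_3 = (-7.4737, -7.7790, 4.2235)
after link 4: o_4 = (-8.8447, -9.1479, 7.8631)
after link 5: o_5 = (-8.7153, -8.2072, 10.7089)

-8.715 -8.207 10.709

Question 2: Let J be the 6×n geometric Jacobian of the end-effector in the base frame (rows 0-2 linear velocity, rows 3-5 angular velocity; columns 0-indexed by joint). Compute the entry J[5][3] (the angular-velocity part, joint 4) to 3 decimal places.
0.966

axis z_3 = (-0.2241,-0.1294,0.9659); lever o_n−o_3 = (-1.2417,-0.4282,6.4853)
cross product → J_v[:, 3] = (-0.4256,0.2543,-0.0647)
J_ω[:, 3] = z_3
entry J[5][3] = 0.9659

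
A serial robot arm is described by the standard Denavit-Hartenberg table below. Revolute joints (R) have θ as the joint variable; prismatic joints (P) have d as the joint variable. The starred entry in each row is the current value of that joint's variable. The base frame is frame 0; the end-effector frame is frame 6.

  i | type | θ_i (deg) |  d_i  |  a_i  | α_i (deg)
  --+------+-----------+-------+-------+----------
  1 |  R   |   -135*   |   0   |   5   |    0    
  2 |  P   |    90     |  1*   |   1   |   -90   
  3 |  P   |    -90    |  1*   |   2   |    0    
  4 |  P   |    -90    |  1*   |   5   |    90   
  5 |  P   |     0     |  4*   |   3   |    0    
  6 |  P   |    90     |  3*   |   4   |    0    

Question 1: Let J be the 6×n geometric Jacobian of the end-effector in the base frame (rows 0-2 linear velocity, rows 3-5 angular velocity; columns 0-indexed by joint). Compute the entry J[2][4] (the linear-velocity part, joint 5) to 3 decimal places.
-1.000

prismatic axis z_4 = (-0.0000,0.0000,-1.0000)
J_v[:, 4] = z_4; J_ω[:, 4] = (0,0,0)
entry J[2][4] = -1.0000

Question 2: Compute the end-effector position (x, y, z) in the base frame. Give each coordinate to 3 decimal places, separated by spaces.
after link 1: o_1 = (-3.5355, -3.5355, 0.0000)
after link 2: o_2 = (-2.8284, -4.2426, 1.0000)
after link 3: o_3 = (-2.1213, -3.5355, 3.0000)
after link 4: o_4 = (-4.9497, 0.7071, 3.0000)
after link 5: o_5 = (-7.0711, 2.8284, -1.0000)
after link 6: o_6 = (-4.2426, 5.6569, -4.0000)

-4.243 5.657 -4.000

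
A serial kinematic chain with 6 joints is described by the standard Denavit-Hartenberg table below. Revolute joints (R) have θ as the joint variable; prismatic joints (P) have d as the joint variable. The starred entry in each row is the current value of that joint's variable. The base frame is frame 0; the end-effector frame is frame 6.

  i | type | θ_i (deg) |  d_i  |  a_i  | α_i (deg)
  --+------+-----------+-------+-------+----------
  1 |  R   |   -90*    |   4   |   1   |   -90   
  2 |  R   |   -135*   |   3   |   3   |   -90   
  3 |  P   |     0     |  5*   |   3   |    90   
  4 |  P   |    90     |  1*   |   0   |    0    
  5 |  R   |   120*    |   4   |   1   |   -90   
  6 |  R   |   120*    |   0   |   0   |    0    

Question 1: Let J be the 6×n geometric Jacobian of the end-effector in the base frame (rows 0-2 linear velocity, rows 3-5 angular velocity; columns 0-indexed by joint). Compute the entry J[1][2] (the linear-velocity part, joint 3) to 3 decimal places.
-0.707

prismatic axis z_2 = (0.0000,-0.7071,0.7071)
J_v[:, 2] = z_2; J_ω[:, 2] = (0,0,0)
entry J[1][2] = -0.7071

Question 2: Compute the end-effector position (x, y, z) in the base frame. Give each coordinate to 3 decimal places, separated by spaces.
after link 1: o_1 = (0.0000, -1.0000, 4.0000)
after link 2: o_2 = (3.0000, 1.1213, 6.1213)
after link 3: o_3 = (3.0000, -0.2929, 11.7782)
after link 4: o_4 = (4.0000, -0.2929, 11.7782)
after link 5: o_5 = (8.0000, -0.5517, 10.8122)
after link 6: o_6 = (8.0000, -0.5517, 10.8122)

8.000 -0.552 10.812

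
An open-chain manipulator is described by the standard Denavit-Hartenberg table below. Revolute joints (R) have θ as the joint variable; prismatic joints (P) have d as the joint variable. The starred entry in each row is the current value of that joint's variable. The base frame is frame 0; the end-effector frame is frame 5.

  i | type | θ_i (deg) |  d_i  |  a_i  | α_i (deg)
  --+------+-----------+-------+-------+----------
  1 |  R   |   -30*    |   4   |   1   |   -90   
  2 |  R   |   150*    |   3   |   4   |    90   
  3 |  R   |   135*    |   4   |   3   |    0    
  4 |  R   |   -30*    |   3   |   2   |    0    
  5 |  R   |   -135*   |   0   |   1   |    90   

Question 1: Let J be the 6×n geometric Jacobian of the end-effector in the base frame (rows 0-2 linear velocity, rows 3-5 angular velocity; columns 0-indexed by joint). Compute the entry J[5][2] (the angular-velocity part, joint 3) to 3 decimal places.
axis z_2 = (0.4330,-0.2500,-0.8660); lever o_n−o_2 = (6.1374,0.5594,-5.1757)
cross product → J_v[:, 2] = (1.7784,-3.0740,1.7766)
J_ω[:, 2] = z_2
entry J[5][2] = -0.8660

-0.866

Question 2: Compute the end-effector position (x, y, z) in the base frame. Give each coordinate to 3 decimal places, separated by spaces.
5.503 4.390 -3.176

after link 1: o_1 = (0.8660, -0.5000, 4.0000)
after link 2: o_2 = (-0.6340, 3.8301, 2.0000)
after link 3: o_3 = (3.7497, 3.7487, -0.4034)
after link 4: o_4 = (6.4029, 4.4476, -2.7427)
after link 5: o_5 = (5.5034, 4.3896, -3.1757)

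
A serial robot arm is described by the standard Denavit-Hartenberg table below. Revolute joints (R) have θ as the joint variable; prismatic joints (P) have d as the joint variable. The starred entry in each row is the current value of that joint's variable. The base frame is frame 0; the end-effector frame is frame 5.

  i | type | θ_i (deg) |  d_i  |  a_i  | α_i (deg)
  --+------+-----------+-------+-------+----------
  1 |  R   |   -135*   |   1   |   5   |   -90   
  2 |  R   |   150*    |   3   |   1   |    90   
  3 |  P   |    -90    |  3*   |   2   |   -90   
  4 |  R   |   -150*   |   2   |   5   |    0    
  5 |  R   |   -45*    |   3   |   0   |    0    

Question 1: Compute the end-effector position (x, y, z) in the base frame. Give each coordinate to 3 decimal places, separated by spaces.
after link 1: o_1 = (-3.5355, -3.5355, 1.0000)
after link 2: o_2 = (-0.8018, -5.0445, 0.5000)
after link 3: o_3 = (-3.2767, -4.6909, -2.0981)
after link 4: o_4 = (0.1260, -7.4119, -5.2631)
after link 5: o_5 = (1.9631, -5.5748, -6.7631)

1.963 -5.575 -6.763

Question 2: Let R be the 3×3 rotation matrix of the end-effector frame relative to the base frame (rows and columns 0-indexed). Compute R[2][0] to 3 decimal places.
0.224

End-effector x-axis (col 0 of R) = (0.7745,-0.5915,0.2241)
R[2][0] = 0.2241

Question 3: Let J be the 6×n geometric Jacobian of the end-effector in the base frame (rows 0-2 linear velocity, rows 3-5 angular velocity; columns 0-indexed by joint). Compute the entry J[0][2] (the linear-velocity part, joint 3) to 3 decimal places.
-0.354

prismatic axis z_2 = (-0.3536,-0.3536,-0.8660)
J_v[:, 2] = z_2; J_ω[:, 2] = (0,0,0)
entry J[0][2] = -0.3536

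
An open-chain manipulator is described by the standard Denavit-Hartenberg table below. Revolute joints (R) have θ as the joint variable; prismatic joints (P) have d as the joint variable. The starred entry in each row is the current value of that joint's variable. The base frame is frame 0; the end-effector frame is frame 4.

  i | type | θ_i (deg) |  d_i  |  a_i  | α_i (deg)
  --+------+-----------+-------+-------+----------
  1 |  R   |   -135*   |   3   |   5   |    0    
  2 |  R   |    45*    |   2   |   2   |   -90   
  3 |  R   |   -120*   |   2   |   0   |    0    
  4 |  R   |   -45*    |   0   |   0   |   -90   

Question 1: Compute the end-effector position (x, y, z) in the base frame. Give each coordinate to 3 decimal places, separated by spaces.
-1.536 -5.536 5.000

after link 1: o_1 = (-3.5355, -3.5355, 3.0000)
after link 2: o_2 = (-3.5355, -5.5355, 5.0000)
after link 3: o_3 = (-1.5355, -5.5355, 5.0000)
after link 4: o_4 = (-1.5355, -5.5355, 5.0000)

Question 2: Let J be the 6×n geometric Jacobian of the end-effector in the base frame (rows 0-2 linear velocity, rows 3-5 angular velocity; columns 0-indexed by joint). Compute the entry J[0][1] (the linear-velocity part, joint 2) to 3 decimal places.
2.000

axis z_1 = (0.0000,0.0000,1.0000); lever o_n−o_1 = (2.0000,-2.0000,2.0000)
cross product → J_v[:, 1] = (2.0000,2.0000,-0.0000)
J_ω[:, 1] = z_1
entry J[0][1] = 2.0000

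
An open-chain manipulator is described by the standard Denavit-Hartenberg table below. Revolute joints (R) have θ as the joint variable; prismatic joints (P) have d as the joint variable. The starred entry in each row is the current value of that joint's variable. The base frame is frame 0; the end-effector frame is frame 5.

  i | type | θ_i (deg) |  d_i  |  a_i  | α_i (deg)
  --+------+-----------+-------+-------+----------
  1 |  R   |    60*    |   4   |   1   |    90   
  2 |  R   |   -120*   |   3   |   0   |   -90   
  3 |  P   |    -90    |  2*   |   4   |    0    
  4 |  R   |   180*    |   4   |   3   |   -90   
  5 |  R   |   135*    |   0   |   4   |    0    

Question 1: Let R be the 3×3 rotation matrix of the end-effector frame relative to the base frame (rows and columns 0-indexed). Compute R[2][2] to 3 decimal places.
0.866

End-effector z-axis (col 2 of R) = (0.2500,0.4330,0.8660)
R[2][2] = 0.8660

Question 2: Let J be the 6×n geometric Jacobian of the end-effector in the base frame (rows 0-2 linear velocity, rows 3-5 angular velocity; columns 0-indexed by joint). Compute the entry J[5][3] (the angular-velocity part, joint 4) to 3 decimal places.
-0.500

axis z_3 = (0.4330,0.7500,-0.5000); lever o_n−o_3 = (0.3587,0.9645,-0.5858)
cross product → J_v[:, 3] = (0.0429,0.0743,0.1486)
J_ω[:, 3] = z_3
entry J[5][3] = -0.5000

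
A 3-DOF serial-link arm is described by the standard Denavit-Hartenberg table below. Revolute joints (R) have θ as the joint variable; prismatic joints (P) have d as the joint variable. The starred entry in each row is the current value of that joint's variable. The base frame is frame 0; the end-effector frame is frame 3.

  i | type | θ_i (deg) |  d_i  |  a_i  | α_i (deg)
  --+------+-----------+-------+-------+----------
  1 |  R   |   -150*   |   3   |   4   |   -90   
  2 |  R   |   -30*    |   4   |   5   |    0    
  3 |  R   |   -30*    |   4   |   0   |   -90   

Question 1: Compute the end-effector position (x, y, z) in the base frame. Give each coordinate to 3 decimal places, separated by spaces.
after link 1: o_1 = (-3.4641, -2.0000, 3.0000)
after link 2: o_2 = (-5.2141, -7.6292, 5.5000)
after link 3: o_3 = (-3.2141, -11.0933, 5.5000)

-3.214 -11.093 5.500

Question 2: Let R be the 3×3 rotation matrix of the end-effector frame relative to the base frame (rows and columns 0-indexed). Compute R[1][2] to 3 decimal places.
End-effector z-axis (col 2 of R) = (-0.7500,-0.4330,-0.5000)
R[1][2] = -0.4330

-0.433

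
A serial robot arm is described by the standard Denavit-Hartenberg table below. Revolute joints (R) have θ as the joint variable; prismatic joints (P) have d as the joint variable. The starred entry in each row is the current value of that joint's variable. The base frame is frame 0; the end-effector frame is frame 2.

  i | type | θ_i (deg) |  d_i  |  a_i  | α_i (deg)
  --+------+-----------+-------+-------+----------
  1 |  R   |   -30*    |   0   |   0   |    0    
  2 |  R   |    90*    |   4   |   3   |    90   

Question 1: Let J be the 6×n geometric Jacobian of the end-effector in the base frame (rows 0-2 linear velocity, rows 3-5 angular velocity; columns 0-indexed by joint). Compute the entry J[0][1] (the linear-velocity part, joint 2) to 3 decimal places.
axis z_1 = (0.0000,0.0000,1.0000); lever o_n−o_1 = (1.5000,2.5981,4.0000)
cross product → J_v[:, 1] = (-2.5981,1.5000,0.0000)
J_ω[:, 1] = z_1
entry J[0][1] = -2.5981

-2.598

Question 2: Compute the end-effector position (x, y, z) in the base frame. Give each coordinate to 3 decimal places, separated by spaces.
1.500 2.598 4.000

after link 1: o_1 = (0.0000, 0.0000, 0.0000)
after link 2: o_2 = (1.5000, 2.5981, 4.0000)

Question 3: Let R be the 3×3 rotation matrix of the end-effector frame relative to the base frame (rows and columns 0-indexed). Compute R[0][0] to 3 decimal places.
End-effector x-axis (col 0 of R) = (0.5000,0.8660,0.0000)
R[0][0] = 0.5000

0.500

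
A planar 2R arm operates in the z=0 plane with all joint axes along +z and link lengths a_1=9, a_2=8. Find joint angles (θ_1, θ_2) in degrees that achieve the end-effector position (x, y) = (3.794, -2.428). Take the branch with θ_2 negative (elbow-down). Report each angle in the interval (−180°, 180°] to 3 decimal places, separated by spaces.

30.001 -150.002

cos θ_2 = (20.2896−9²−8²)/(2·9·8) = -0.8660; θ_2 = -150.0022° (elbow-down)
β = atan2(-2.4280,3.7940) = -32.6175°; ψ = atan2(-3.9997,2.0716) = -62.6183°
θ_1 = β − ψ = 30.0008°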